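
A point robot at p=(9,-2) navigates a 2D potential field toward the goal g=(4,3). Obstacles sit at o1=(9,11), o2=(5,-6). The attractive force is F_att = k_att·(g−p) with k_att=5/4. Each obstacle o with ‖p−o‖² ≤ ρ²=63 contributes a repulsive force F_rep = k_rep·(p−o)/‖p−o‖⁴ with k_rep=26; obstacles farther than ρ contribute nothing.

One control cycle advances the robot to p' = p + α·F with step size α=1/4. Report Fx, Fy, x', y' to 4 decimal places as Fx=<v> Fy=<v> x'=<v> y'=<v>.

F_att = 5/4·(g−p) = 5/4·(-5,5) = (-6.2500,6.2500)
o1: d²=169 > ρ²=63 → inactive
o2: d²=32 ≤ ρ²=63; F_rep = 26·(4,4)/32² = (0.1016,0.1016)
F = F_att + ΣF_rep = (-6.1484,6.3516)
p' = p + 1/4·F = (7.4629,-0.4121)

Fx=-6.1484 Fy=6.3516 x'=7.4629 y'=-0.4121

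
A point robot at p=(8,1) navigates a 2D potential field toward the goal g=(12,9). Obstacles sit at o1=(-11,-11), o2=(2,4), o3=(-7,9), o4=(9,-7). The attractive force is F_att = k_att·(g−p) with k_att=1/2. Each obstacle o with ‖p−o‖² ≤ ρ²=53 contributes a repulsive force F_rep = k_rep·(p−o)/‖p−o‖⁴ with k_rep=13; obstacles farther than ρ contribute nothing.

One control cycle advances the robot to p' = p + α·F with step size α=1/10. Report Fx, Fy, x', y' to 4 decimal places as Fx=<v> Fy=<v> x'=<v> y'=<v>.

F_att = 1/2·(g−p) = 1/2·(4,8) = (2.0000,4.0000)
o1: d²=505 > ρ²=53 → inactive
o2: d²=45 ≤ ρ²=53; F_rep = 13·(6,-3)/45² = (0.0385,-0.0193)
o3: d²=289 > ρ²=53 → inactive
o4: d²=65 > ρ²=53 → inactive
F = F_att + ΣF_rep = (2.0385,3.9807)
p' = p + 1/10·F = (8.2039,1.3981)

Fx=2.0385 Fy=3.9807 x'=8.2039 y'=1.3981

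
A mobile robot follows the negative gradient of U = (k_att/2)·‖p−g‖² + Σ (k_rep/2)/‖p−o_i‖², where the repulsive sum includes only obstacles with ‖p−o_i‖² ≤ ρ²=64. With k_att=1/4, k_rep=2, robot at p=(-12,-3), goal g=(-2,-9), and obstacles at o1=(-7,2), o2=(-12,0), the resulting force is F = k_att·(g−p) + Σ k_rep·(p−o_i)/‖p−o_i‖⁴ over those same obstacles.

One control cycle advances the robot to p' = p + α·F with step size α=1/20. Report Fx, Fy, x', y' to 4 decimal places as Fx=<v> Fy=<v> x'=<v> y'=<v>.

F_att = 1/4·(g−p) = 1/4·(10,-6) = (2.5000,-1.5000)
o1: d²=50 ≤ ρ²=64; F_rep = 2·(-5,-5)/50² = (-0.0040,-0.0040)
o2: d²=9 ≤ ρ²=64; F_rep = 2·(0,-3)/9² = (0.0000,-0.0741)
F = F_att + ΣF_rep = (2.4960,-1.5781)
p' = p + 1/20·F = (-11.8752,-3.0789)

Fx=2.4960 Fy=-1.5781 x'=-11.8752 y'=-3.0789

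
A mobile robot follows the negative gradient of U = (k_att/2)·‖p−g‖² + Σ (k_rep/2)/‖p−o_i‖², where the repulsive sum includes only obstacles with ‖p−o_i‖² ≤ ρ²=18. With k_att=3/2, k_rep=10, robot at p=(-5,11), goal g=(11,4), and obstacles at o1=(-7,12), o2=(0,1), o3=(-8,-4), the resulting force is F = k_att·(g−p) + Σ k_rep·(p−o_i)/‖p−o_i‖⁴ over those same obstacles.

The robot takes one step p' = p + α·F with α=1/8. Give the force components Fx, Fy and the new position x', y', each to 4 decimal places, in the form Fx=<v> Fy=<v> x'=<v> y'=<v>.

F_att = 3/2·(g−p) = 3/2·(16,-7) = (24.0000,-10.5000)
o1: d²=5 ≤ ρ²=18; F_rep = 10·(2,-1)/5² = (0.8000,-0.4000)
o2: d²=125 > ρ²=18 → inactive
o3: d²=234 > ρ²=18 → inactive
F = F_att + ΣF_rep = (24.8000,-10.9000)
p' = p + 1/8·F = (-1.9000,9.6375)

Fx=24.8000 Fy=-10.9000 x'=-1.9000 y'=9.6375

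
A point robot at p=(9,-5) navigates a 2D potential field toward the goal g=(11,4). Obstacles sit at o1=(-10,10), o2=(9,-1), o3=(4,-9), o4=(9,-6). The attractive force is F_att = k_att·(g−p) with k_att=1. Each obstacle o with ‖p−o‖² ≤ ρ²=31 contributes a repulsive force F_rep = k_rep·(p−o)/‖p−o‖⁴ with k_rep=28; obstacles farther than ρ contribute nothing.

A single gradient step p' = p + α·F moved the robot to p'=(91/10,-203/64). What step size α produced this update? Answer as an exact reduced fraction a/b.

α = 1/20

F_att = 1·(g−p) = 1·(2,9) = (2.0000,9.0000)
o1: d²=586 > ρ²=31 → inactive
o2: d²=16 ≤ ρ²=31; F_rep = 28·(0,-4)/16² = (0.0000,-0.4375)
o3: d²=41 > ρ²=31 → inactive
o4: d²=1 ≤ ρ²=31; F_rep = 28·(0,1)/1² = (0.0000,28.0000)
F = F_att + ΣF_rep = (2.0000,36.5625)
Δp = p'−p = (0.1000,1.8281); α = Δx/Fx = (1/10) / (2) = 1/20
check: Δy/Fy = (117/64) / (585/16) = 1/20 ✓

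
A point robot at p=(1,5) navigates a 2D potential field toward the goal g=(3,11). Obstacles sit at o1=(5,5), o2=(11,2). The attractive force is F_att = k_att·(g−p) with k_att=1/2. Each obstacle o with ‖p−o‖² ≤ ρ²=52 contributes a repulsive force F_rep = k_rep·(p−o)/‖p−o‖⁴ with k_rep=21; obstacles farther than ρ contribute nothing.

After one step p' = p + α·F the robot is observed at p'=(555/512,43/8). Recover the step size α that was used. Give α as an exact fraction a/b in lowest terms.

F_att = 1/2·(g−p) = 1/2·(2,6) = (1.0000,3.0000)
o1: d²=16 ≤ ρ²=52; F_rep = 21·(-4,0)/16² = (-0.3281,0.0000)
o2: d²=109 > ρ²=52 → inactive
F = F_att + ΣF_rep = (0.6719,3.0000)
Δp = p'−p = (0.0840,0.3750); α = Δx/Fx = (43/512) / (43/64) = 1/8
check: Δy/Fy = (3/8) / (3) = 1/8 ✓

α = 1/8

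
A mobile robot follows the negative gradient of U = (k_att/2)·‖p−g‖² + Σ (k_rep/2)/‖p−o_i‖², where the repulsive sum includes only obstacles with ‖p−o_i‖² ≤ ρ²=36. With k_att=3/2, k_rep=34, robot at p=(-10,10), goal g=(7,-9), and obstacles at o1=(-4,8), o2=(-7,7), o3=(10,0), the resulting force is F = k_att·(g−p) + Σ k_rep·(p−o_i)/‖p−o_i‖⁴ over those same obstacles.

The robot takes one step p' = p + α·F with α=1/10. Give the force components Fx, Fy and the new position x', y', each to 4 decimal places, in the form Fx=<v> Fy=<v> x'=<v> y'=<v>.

Fx=25.1852 Fy=-28.1852 x'=-7.4815 y'=7.1815

F_att = 3/2·(g−p) = 3/2·(17,-19) = (25.5000,-28.5000)
o1: d²=40 > ρ²=36 → inactive
o2: d²=18 ≤ ρ²=36; F_rep = 34·(-3,3)/18² = (-0.3148,0.3148)
o3: d²=500 > ρ²=36 → inactive
F = F_att + ΣF_rep = (25.1852,-28.1852)
p' = p + 1/10·F = (-7.4815,7.1815)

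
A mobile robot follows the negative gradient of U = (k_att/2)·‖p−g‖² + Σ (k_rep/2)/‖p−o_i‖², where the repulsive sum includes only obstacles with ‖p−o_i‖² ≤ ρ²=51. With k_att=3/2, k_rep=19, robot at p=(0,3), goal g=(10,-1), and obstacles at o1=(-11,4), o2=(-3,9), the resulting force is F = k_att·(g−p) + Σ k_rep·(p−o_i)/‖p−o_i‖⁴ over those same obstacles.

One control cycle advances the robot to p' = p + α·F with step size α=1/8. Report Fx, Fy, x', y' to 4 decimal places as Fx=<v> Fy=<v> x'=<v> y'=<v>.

F_att = 3/2·(g−p) = 3/2·(10,-4) = (15.0000,-6.0000)
o1: d²=122 > ρ²=51 → inactive
o2: d²=45 ≤ ρ²=51; F_rep = 19·(3,-6)/45² = (0.0281,-0.0563)
F = F_att + ΣF_rep = (15.0281,-6.0563)
p' = p + 1/8·F = (1.8785,2.2430)

Fx=15.0281 Fy=-6.0563 x'=1.8785 y'=2.2430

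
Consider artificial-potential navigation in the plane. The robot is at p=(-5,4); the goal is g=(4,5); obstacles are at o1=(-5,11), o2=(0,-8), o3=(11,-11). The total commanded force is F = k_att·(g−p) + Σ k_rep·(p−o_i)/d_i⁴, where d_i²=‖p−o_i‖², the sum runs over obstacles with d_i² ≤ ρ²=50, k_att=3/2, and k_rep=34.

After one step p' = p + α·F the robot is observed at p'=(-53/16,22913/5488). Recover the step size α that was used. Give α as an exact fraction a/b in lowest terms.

F_att = 3/2·(g−p) = 3/2·(9,1) = (13.5000,1.5000)
o1: d²=49 ≤ ρ²=50; F_rep = 34·(0,-7)/49² = (0.0000,-0.0991)
o2: d²=169 > ρ²=50 → inactive
o3: d²=481 > ρ²=50 → inactive
F = F_att + ΣF_rep = (13.5000,1.4009)
Δp = p'−p = (1.6875,0.1751); α = Δx/Fx = (27/16) / (27/2) = 1/8
check: Δy/Fy = (961/5488) / (961/686) = 1/8 ✓

α = 1/8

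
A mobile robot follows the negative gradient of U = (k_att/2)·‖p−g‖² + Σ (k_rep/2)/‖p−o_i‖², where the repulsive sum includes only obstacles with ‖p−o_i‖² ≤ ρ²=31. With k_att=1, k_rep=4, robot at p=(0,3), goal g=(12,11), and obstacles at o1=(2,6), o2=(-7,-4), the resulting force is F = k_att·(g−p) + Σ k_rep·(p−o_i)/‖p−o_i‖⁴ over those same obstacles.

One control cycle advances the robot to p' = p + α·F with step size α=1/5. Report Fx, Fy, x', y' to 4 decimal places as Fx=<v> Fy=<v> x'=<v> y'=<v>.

F_att = 1·(g−p) = 1·(12,8) = (12.0000,8.0000)
o1: d²=13 ≤ ρ²=31; F_rep = 4·(-2,-3)/13² = (-0.0473,-0.0710)
o2: d²=98 > ρ²=31 → inactive
F = F_att + ΣF_rep = (11.9527,7.9290)
p' = p + 1/5·F = (2.3905,4.5858)

Fx=11.9527 Fy=7.9290 x'=2.3905 y'=4.5858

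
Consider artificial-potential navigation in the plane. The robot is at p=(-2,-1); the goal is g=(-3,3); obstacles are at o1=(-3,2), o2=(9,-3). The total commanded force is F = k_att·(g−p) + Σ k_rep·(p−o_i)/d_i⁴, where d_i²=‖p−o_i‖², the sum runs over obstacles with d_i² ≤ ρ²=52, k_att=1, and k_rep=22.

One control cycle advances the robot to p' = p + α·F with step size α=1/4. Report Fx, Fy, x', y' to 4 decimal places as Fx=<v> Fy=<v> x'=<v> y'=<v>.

Fx=-0.7800 Fy=3.3400 x'=-2.1950 y'=-0.1650

F_att = 1·(g−p) = 1·(-1,4) = (-1.0000,4.0000)
o1: d²=10 ≤ ρ²=52; F_rep = 22·(1,-3)/10² = (0.2200,-0.6600)
o2: d²=125 > ρ²=52 → inactive
F = F_att + ΣF_rep = (-0.7800,3.3400)
p' = p + 1/4·F = (-2.1950,-0.1650)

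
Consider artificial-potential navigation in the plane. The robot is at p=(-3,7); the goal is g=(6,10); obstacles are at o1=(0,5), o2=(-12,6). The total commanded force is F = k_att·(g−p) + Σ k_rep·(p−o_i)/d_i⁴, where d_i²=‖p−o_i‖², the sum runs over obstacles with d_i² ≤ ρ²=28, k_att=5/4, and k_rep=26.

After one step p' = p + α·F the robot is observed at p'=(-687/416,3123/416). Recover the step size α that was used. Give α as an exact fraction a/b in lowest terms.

F_att = 5/4·(g−p) = 5/4·(9,3) = (11.2500,3.7500)
o1: d²=13 ≤ ρ²=28; F_rep = 26·(-3,2)/13² = (-0.4615,0.3077)
o2: d²=82 > ρ²=28 → inactive
F = F_att + ΣF_rep = (10.7885,4.0577)
Δp = p'−p = (1.3486,0.5072); α = Δx/Fx = (561/416) / (561/52) = 1/8
check: Δy/Fy = (211/416) / (211/52) = 1/8 ✓

α = 1/8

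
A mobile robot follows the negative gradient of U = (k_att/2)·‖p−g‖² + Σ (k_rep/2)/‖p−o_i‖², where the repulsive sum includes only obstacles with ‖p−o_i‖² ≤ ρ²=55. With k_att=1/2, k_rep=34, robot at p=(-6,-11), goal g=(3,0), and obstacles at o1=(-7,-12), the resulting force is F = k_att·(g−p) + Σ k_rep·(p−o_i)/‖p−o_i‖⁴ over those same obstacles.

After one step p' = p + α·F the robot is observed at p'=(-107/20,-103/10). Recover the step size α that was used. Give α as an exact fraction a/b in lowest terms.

F_att = 1/2·(g−p) = 1/2·(9,11) = (4.5000,5.5000)
o1: d²=2 ≤ ρ²=55; F_rep = 34·(1,1)/2² = (8.5000,8.5000)
F = F_att + ΣF_rep = (13.0000,14.0000)
Δp = p'−p = (0.6500,0.7000); α = Δx/Fx = (13/20) / (13) = 1/20
check: Δy/Fy = (7/10) / (14) = 1/20 ✓

α = 1/20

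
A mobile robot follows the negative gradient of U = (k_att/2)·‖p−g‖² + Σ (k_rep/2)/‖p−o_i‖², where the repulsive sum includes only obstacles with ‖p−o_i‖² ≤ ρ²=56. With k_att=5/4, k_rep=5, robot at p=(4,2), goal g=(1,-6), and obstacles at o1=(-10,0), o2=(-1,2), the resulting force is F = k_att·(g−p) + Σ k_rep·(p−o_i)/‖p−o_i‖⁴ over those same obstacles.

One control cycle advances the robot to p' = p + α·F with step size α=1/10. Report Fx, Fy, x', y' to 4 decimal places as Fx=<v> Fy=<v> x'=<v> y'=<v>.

F_att = 5/4·(g−p) = 5/4·(-3,-8) = (-3.7500,-10.0000)
o1: d²=200 > ρ²=56 → inactive
o2: d²=25 ≤ ρ²=56; F_rep = 5·(5,0)/25² = (0.0400,0.0000)
F = F_att + ΣF_rep = (-3.7100,-10.0000)
p' = p + 1/10·F = (3.6290,1.0000)

Fx=-3.7100 Fy=-10.0000 x'=3.6290 y'=1.0000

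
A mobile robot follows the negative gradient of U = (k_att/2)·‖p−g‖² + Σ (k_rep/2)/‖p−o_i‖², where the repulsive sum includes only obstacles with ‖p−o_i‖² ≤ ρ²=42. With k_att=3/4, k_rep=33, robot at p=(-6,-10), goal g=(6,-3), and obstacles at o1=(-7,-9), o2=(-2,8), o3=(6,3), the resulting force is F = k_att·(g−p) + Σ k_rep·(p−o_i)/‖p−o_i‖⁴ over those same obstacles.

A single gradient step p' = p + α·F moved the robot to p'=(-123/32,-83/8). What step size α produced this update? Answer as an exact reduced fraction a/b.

F_att = 3/4·(g−p) = 3/4·(12,7) = (9.0000,5.2500)
o1: d²=2 ≤ ρ²=42; F_rep = 33·(1,-1)/2² = (8.2500,-8.2500)
o2: d²=340 > ρ²=42 → inactive
o3: d²=313 > ρ²=42 → inactive
F = F_att + ΣF_rep = (17.2500,-3.0000)
Δp = p'−p = (2.1562,-0.3750); α = Δx/Fx = (69/32) / (69/4) = 1/8
check: Δy/Fy = (-3/8) / (-3) = 1/8 ✓

α = 1/8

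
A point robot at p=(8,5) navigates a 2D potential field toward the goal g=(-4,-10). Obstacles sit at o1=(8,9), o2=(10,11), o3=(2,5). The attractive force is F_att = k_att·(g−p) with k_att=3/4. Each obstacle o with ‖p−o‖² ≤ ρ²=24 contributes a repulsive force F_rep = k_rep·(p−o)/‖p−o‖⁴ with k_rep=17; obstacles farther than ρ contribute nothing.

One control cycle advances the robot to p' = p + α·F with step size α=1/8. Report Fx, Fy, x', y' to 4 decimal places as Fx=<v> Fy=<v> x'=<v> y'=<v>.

F_att = 3/4·(g−p) = 3/4·(-12,-15) = (-9.0000,-11.2500)
o1: d²=16 ≤ ρ²=24; F_rep = 17·(0,-4)/16² = (0.0000,-0.2656)
o2: d²=40 > ρ²=24 → inactive
o3: d²=36 > ρ²=24 → inactive
F = F_att + ΣF_rep = (-9.0000,-11.5156)
p' = p + 1/8·F = (6.8750,3.5605)

Fx=-9.0000 Fy=-11.5156 x'=6.8750 y'=3.5605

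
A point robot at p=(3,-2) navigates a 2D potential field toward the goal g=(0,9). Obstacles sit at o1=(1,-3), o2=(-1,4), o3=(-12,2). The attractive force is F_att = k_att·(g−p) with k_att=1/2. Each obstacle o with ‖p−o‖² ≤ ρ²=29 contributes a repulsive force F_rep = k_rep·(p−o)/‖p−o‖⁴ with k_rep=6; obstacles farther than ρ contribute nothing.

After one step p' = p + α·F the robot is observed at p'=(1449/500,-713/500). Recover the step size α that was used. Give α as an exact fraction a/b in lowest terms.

F_att = 1/2·(g−p) = 1/2·(-3,11) = (-1.5000,5.5000)
o1: d²=5 ≤ ρ²=29; F_rep = 6·(2,1)/5² = (0.4800,0.2400)
o2: d²=52 > ρ²=29 → inactive
o3: d²=241 > ρ²=29 → inactive
F = F_att + ΣF_rep = (-1.0200,5.7400)
Δp = p'−p = (-0.1020,0.5740); α = Δx/Fx = (-51/500) / (-51/50) = 1/10
check: Δy/Fy = (287/500) / (287/50) = 1/10 ✓

α = 1/10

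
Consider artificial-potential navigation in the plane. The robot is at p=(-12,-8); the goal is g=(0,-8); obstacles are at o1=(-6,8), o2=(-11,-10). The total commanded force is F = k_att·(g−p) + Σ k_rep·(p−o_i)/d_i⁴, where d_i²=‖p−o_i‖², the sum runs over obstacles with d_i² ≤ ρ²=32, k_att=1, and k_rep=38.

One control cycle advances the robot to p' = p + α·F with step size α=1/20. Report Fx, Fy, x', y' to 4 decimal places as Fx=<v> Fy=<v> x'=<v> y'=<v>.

F_att = 1·(g−p) = 1·(12,0) = (12.0000,0.0000)
o1: d²=292 > ρ²=32 → inactive
o2: d²=5 ≤ ρ²=32; F_rep = 38·(-1,2)/5² = (-1.5200,3.0400)
F = F_att + ΣF_rep = (10.4800,3.0400)
p' = p + 1/20·F = (-11.4760,-7.8480)

Fx=10.4800 Fy=3.0400 x'=-11.4760 y'=-7.8480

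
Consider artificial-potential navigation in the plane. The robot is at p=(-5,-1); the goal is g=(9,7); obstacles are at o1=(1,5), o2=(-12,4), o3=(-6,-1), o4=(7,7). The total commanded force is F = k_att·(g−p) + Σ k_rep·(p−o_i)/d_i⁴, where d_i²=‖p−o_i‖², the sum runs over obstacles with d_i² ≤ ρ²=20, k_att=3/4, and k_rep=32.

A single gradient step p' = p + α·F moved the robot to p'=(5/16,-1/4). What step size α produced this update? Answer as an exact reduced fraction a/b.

F_att = 3/4·(g−p) = 3/4·(14,8) = (10.5000,6.0000)
o1: d²=72 > ρ²=20 → inactive
o2: d²=74 > ρ²=20 → inactive
o3: d²=1 ≤ ρ²=20; F_rep = 32·(1,0)/1² = (32.0000,0.0000)
o4: d²=208 > ρ²=20 → inactive
F = F_att + ΣF_rep = (42.5000,6.0000)
Δp = p'−p = (5.3125,0.7500); α = Δx/Fx = (85/16) / (85/2) = 1/8
check: Δy/Fy = (3/4) / (6) = 1/8 ✓

α = 1/8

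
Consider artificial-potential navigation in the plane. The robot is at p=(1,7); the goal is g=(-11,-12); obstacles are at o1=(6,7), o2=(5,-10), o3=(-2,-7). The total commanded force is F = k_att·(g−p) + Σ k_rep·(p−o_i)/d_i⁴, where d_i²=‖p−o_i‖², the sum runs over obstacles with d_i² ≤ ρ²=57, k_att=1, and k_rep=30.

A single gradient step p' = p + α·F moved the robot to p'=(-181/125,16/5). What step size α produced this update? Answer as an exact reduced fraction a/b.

α = 1/5

F_att = 1·(g−p) = 1·(-12,-19) = (-12.0000,-19.0000)
o1: d²=25 ≤ ρ²=57; F_rep = 30·(-5,0)/25² = (-0.2400,0.0000)
o2: d²=305 > ρ²=57 → inactive
o3: d²=205 > ρ²=57 → inactive
F = F_att + ΣF_rep = (-12.2400,-19.0000)
Δp = p'−p = (-2.4480,-3.8000); α = Δx/Fx = (-306/125) / (-306/25) = 1/5
check: Δy/Fy = (-19/5) / (-19) = 1/5 ✓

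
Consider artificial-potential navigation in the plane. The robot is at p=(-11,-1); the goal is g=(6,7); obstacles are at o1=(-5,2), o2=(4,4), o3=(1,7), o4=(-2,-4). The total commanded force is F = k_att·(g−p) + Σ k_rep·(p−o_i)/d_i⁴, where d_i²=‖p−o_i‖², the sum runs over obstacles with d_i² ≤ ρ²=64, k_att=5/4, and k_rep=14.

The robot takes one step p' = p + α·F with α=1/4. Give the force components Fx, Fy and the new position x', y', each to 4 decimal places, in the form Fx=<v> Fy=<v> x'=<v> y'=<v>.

F_att = 5/4·(g−p) = 5/4·(17,8) = (21.2500,10.0000)
o1: d²=45 ≤ ρ²=64; F_rep = 14·(-6,-3)/45² = (-0.0415,-0.0207)
o2: d²=250 > ρ²=64 → inactive
o3: d²=208 > ρ²=64 → inactive
o4: d²=90 > ρ²=64 → inactive
F = F_att + ΣF_rep = (21.2085,9.9793)
p' = p + 1/4·F = (-5.6979,1.4948)

Fx=21.2085 Fy=9.9793 x'=-5.6979 y'=1.4948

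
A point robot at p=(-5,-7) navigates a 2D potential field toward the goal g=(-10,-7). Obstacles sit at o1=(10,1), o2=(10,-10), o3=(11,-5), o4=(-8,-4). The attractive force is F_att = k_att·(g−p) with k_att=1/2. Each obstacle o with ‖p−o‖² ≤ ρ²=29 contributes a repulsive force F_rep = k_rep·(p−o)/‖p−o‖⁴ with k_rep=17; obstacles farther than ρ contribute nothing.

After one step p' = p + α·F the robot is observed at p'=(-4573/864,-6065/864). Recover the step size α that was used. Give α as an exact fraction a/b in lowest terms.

F_att = 1/2·(g−p) = 1/2·(-5,0) = (-2.5000,0.0000)
o1: d²=289 > ρ²=29 → inactive
o2: d²=234 > ρ²=29 → inactive
o3: d²=260 > ρ²=29 → inactive
o4: d²=18 ≤ ρ²=29; F_rep = 17·(3,-3)/18² = (0.1574,-0.1574)
F = F_att + ΣF_rep = (-2.3426,-0.1574)
Δp = p'−p = (-0.2928,-0.0197); α = Δx/Fx = (-253/864) / (-253/108) = 1/8
check: Δy/Fy = (-17/864) / (-17/108) = 1/8 ✓

α = 1/8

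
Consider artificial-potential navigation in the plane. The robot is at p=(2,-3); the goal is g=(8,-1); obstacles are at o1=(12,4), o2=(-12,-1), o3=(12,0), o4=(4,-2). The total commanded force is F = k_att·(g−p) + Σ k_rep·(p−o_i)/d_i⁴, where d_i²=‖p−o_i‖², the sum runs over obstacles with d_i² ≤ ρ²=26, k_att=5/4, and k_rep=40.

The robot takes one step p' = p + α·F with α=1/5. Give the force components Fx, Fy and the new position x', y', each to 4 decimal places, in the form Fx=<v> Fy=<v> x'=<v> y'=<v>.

Fx=4.3000 Fy=0.9000 x'=2.8600 y'=-2.8200

F_att = 5/4·(g−p) = 5/4·(6,2) = (7.5000,2.5000)
o1: d²=149 > ρ²=26 → inactive
o2: d²=200 > ρ²=26 → inactive
o3: d²=109 > ρ²=26 → inactive
o4: d²=5 ≤ ρ²=26; F_rep = 40·(-2,-1)/5² = (-3.2000,-1.6000)
F = F_att + ΣF_rep = (4.3000,0.9000)
p' = p + 1/5·F = (2.8600,-2.8200)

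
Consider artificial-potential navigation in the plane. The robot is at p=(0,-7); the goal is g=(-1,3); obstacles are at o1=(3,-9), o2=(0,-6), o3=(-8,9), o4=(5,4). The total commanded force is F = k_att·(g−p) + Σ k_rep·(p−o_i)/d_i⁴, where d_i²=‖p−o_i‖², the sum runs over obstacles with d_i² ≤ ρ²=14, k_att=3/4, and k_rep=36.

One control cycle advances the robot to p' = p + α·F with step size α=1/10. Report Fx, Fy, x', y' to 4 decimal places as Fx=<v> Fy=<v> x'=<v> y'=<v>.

Fx=-1.3891 Fy=-28.0740 x'=-0.1389 y'=-9.8074

F_att = 3/4·(g−p) = 3/4·(-1,10) = (-0.7500,7.5000)
o1: d²=13 ≤ ρ²=14; F_rep = 36·(-3,2)/13² = (-0.6391,0.4260)
o2: d²=1 ≤ ρ²=14; F_rep = 36·(0,-1)/1² = (0.0000,-36.0000)
o3: d²=320 > ρ²=14 → inactive
o4: d²=146 > ρ²=14 → inactive
F = F_att + ΣF_rep = (-1.3891,-28.0740)
p' = p + 1/10·F = (-0.1389,-9.8074)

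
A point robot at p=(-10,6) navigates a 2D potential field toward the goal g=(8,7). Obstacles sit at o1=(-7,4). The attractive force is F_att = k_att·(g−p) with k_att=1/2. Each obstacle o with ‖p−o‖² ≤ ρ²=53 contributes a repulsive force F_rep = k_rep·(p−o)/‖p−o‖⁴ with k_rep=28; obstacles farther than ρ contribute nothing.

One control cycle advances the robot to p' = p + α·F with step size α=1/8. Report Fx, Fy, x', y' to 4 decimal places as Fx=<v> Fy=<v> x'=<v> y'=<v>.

F_att = 1/2·(g−p) = 1/2·(18,1) = (9.0000,0.5000)
o1: d²=13 ≤ ρ²=53; F_rep = 28·(-3,2)/13² = (-0.4970,0.3314)
F = F_att + ΣF_rep = (8.5030,0.8314)
p' = p + 1/8·F = (-8.9371,6.1039)

Fx=8.5030 Fy=0.8314 x'=-8.9371 y'=6.1039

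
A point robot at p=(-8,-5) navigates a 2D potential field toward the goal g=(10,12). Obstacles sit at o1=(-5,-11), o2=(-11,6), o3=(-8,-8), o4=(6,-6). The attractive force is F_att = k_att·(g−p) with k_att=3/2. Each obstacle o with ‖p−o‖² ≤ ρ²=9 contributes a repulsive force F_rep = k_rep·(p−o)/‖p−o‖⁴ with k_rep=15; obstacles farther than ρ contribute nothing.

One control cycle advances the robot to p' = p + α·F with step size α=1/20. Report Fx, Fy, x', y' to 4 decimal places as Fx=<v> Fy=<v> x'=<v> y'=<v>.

F_att = 3/2·(g−p) = 3/2·(18,17) = (27.0000,25.5000)
o1: d²=45 > ρ²=9 → inactive
o2: d²=130 > ρ²=9 → inactive
o3: d²=9 ≤ ρ²=9; F_rep = 15·(0,3)/9² = (0.0000,0.5556)
o4: d²=197 > ρ²=9 → inactive
F = F_att + ΣF_rep = (27.0000,26.0556)
p' = p + 1/20·F = (-6.6500,-3.6972)

Fx=27.0000 Fy=26.0556 x'=-6.6500 y'=-3.6972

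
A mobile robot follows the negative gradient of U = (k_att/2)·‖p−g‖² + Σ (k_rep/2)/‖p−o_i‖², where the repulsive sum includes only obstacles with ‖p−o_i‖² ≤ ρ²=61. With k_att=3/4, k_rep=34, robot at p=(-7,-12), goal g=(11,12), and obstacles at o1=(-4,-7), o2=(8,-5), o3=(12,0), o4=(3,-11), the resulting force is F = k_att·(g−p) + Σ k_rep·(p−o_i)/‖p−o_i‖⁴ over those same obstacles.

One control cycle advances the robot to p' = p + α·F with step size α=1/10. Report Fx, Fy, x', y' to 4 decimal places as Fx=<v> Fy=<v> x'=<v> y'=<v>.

Fx=13.4118 Fy=17.8529 x'=-5.6588 y'=-10.2147

F_att = 3/4·(g−p) = 3/4·(18,24) = (13.5000,18.0000)
o1: d²=34 ≤ ρ²=61; F_rep = 34·(-3,-5)/34² = (-0.0882,-0.1471)
o2: d²=274 > ρ²=61 → inactive
o3: d²=505 > ρ²=61 → inactive
o4: d²=101 > ρ²=61 → inactive
F = F_att + ΣF_rep = (13.4118,17.8529)
p' = p + 1/10·F = (-5.6588,-10.2147)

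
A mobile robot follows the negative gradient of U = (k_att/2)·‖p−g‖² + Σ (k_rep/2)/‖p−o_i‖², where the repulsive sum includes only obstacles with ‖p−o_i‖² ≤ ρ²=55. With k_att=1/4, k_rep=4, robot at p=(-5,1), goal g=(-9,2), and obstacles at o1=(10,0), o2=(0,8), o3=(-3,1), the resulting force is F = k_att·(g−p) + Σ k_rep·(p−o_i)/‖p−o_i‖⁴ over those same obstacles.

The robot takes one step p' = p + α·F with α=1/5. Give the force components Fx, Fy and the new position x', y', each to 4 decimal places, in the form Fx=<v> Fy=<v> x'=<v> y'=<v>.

Fx=-1.5000 Fy=0.2500 x'=-5.3000 y'=1.0500

F_att = 1/4·(g−p) = 1/4·(-4,1) = (-1.0000,0.2500)
o1: d²=226 > ρ²=55 → inactive
o2: d²=74 > ρ²=55 → inactive
o3: d²=4 ≤ ρ²=55; F_rep = 4·(-2,0)/4² = (-0.5000,0.0000)
F = F_att + ΣF_rep = (-1.5000,0.2500)
p' = p + 1/5·F = (-5.3000,1.0500)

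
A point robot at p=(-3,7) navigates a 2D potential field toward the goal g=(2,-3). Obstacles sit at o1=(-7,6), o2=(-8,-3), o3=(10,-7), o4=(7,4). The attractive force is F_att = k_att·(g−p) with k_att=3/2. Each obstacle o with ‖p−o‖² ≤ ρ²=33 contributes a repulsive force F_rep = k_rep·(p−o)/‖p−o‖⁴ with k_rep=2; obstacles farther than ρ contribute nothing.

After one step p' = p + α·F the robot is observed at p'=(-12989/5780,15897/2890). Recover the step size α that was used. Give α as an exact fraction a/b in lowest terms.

α = 1/10

F_att = 3/2·(g−p) = 3/2·(5,-10) = (7.5000,-15.0000)
o1: d²=17 ≤ ρ²=33; F_rep = 2·(4,1)/17² = (0.0277,0.0069)
o2: d²=125 > ρ²=33 → inactive
o3: d²=365 > ρ²=33 → inactive
o4: d²=109 > ρ²=33 → inactive
F = F_att + ΣF_rep = (7.5277,-14.9931)
Δp = p'−p = (0.7528,-1.4993); α = Δx/Fx = (4351/5780) / (4351/578) = 1/10
check: Δy/Fy = (-4333/2890) / (-4333/289) = 1/10 ✓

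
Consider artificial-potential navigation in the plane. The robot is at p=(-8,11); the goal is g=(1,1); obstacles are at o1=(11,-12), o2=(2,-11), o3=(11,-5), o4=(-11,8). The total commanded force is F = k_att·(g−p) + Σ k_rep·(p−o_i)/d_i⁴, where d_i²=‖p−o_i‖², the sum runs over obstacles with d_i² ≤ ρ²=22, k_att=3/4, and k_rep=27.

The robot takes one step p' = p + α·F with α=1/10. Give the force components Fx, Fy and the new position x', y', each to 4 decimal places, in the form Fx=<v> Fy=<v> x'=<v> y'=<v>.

F_att = 3/4·(g−p) = 3/4·(9,-10) = (6.7500,-7.5000)
o1: d²=890 > ρ²=22 → inactive
o2: d²=584 > ρ²=22 → inactive
o3: d²=617 > ρ²=22 → inactive
o4: d²=18 ≤ ρ²=22; F_rep = 27·(3,3)/18² = (0.2500,0.2500)
F = F_att + ΣF_rep = (7.0000,-7.2500)
p' = p + 1/10·F = (-7.3000,10.2750)

Fx=7.0000 Fy=-7.2500 x'=-7.3000 y'=10.2750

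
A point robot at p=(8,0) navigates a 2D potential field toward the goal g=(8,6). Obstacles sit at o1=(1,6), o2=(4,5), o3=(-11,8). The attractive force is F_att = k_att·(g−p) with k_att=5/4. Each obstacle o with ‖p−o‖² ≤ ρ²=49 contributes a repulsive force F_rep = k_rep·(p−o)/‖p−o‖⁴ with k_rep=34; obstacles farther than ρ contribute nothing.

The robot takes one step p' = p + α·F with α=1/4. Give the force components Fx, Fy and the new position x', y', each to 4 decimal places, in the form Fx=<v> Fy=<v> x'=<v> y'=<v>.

F_att = 5/4·(g−p) = 5/4·(0,6) = (0.0000,7.5000)
o1: d²=85 > ρ²=49 → inactive
o2: d²=41 ≤ ρ²=49; F_rep = 34·(4,-5)/41² = (0.0809,-0.1011)
o3: d²=425 > ρ²=49 → inactive
F = F_att + ΣF_rep = (0.0809,7.3989)
p' = p + 1/4·F = (8.0202,1.8497)

Fx=0.0809 Fy=7.3989 x'=8.0202 y'=1.8497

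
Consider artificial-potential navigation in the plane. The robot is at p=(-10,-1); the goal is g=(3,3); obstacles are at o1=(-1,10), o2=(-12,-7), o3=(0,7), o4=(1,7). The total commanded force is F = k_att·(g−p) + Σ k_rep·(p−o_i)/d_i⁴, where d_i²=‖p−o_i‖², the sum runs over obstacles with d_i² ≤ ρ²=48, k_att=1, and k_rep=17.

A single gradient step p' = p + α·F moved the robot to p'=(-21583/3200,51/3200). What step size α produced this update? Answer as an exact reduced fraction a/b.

α = 1/4

F_att = 1·(g−p) = 1·(13,4) = (13.0000,4.0000)
o1: d²=202 > ρ²=48 → inactive
o2: d²=40 ≤ ρ²=48; F_rep = 17·(2,6)/40² = (0.0213,0.0638)
o3: d²=164 > ρ²=48 → inactive
o4: d²=185 > ρ²=48 → inactive
F = F_att + ΣF_rep = (13.0213,4.0637)
Δp = p'−p = (3.2553,1.0159); α = Δx/Fx = (10417/3200) / (10417/800) = 1/4
check: Δy/Fy = (3251/3200) / (3251/800) = 1/4 ✓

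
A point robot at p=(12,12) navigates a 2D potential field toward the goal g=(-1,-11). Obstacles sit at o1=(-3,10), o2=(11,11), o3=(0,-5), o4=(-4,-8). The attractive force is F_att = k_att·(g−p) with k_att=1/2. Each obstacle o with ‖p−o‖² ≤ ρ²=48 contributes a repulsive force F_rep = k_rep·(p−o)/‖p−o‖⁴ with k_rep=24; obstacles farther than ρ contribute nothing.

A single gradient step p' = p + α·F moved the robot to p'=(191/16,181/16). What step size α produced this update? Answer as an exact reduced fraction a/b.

F_att = 1/2·(g−p) = 1/2·(-13,-23) = (-6.5000,-11.5000)
o1: d²=229 > ρ²=48 → inactive
o2: d²=2 ≤ ρ²=48; F_rep = 24·(1,1)/2² = (6.0000,6.0000)
o3: d²=433 > ρ²=48 → inactive
o4: d²=656 > ρ²=48 → inactive
F = F_att + ΣF_rep = (-0.5000,-5.5000)
Δp = p'−p = (-0.0625,-0.6875); α = Δx/Fx = (-1/16) / (-1/2) = 1/8
check: Δy/Fy = (-11/16) / (-11/2) = 1/8 ✓

α = 1/8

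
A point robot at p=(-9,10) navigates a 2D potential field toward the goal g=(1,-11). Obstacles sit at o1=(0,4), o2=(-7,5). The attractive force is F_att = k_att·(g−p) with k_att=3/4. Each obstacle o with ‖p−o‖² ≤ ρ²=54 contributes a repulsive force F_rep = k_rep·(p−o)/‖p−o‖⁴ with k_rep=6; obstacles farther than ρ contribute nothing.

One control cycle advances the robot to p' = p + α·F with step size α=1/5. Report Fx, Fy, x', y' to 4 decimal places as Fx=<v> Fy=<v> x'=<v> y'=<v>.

F_att = 3/4·(g−p) = 3/4·(10,-21) = (7.5000,-15.7500)
o1: d²=117 > ρ²=54 → inactive
o2: d²=29 ≤ ρ²=54; F_rep = 6·(-2,5)/29² = (-0.0143,0.0357)
F = F_att + ΣF_rep = (7.4857,-15.7143)
p' = p + 1/5·F = (-7.5029,6.8571)

Fx=7.4857 Fy=-15.7143 x'=-7.5029 y'=6.8571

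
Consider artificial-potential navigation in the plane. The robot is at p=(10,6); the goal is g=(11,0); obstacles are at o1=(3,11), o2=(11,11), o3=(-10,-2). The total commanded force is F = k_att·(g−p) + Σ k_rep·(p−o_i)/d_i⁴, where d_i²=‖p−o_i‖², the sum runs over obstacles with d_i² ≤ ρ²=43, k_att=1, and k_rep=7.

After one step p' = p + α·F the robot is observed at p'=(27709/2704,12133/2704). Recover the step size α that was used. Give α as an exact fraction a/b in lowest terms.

F_att = 1·(g−p) = 1·(1,-6) = (1.0000,-6.0000)
o1: d²=74 > ρ²=43 → inactive
o2: d²=26 ≤ ρ²=43; F_rep = 7·(-1,-5)/26² = (-0.0104,-0.0518)
o3: d²=464 > ρ²=43 → inactive
F = F_att + ΣF_rep = (0.9896,-6.0518)
Δp = p'−p = (0.2474,-1.5129); α = Δx/Fx = (669/2704) / (669/676) = 1/4
check: Δy/Fy = (-4091/2704) / (-4091/676) = 1/4 ✓

α = 1/4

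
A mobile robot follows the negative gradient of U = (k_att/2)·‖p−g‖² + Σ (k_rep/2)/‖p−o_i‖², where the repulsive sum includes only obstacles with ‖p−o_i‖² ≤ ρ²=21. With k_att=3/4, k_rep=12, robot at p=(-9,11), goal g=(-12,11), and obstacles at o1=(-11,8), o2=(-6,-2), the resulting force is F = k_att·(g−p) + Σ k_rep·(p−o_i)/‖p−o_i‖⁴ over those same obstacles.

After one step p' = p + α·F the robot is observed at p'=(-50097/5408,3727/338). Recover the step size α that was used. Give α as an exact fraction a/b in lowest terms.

α = 1/8

F_att = 3/4·(g−p) = 3/4·(-3,0) = (-2.2500,0.0000)
o1: d²=13 ≤ ρ²=21; F_rep = 12·(2,3)/13² = (0.1420,0.2130)
o2: d²=178 > ρ²=21 → inactive
F = F_att + ΣF_rep = (-2.1080,0.2130)
Δp = p'−p = (-0.2635,0.0266); α = Δx/Fx = (-1425/5408) / (-1425/676) = 1/8
check: Δy/Fy = (9/338) / (36/169) = 1/8 ✓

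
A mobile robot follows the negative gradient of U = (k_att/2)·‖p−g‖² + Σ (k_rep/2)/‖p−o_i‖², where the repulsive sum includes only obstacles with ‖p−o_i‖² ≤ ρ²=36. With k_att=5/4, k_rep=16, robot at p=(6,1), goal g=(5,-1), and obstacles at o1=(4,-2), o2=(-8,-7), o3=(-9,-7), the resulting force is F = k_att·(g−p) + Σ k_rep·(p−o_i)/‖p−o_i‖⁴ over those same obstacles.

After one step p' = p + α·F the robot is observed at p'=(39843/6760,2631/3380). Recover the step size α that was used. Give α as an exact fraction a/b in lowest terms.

α = 1/10

F_att = 5/4·(g−p) = 5/4·(-1,-2) = (-1.2500,-2.5000)
o1: d²=13 ≤ ρ²=36; F_rep = 16·(2,3)/13² = (0.1893,0.2840)
o2: d²=260 > ρ²=36 → inactive
o3: d²=289 > ρ²=36 → inactive
F = F_att + ΣF_rep = (-1.0607,-2.2160)
Δp = p'−p = (-0.1061,-0.2216); α = Δx/Fx = (-717/6760) / (-717/676) = 1/10
check: Δy/Fy = (-749/3380) / (-749/338) = 1/10 ✓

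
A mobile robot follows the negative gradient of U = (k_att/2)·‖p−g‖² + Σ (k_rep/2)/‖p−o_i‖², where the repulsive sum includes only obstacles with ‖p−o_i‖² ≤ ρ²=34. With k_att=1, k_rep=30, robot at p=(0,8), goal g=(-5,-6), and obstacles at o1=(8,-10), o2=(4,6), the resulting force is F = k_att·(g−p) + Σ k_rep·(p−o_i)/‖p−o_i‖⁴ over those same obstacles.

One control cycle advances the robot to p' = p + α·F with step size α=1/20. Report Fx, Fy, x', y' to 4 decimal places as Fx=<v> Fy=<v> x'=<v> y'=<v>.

Fx=-5.3000 Fy=-13.8500 x'=-0.2650 y'=7.3075

F_att = 1·(g−p) = 1·(-5,-14) = (-5.0000,-14.0000)
o1: d²=388 > ρ²=34 → inactive
o2: d²=20 ≤ ρ²=34; F_rep = 30·(-4,2)/20² = (-0.3000,0.1500)
F = F_att + ΣF_rep = (-5.3000,-13.8500)
p' = p + 1/20·F = (-0.2650,7.3075)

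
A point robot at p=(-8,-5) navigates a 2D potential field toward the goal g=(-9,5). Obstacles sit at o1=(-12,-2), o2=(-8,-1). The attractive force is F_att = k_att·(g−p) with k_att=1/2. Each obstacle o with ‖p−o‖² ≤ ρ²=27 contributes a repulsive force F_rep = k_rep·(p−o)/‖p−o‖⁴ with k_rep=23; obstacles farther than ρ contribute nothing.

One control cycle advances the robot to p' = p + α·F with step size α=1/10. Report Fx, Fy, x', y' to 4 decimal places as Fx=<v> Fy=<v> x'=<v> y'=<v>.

Fx=-0.3528 Fy=4.5302 x'=-8.0353 y'=-4.5470

F_att = 1/2·(g−p) = 1/2·(-1,10) = (-0.5000,5.0000)
o1: d²=25 ≤ ρ²=27; F_rep = 23·(4,-3)/25² = (0.1472,-0.1104)
o2: d²=16 ≤ ρ²=27; F_rep = 23·(0,-4)/16² = (0.0000,-0.3594)
F = F_att + ΣF_rep = (-0.3528,4.5302)
p' = p + 1/10·F = (-8.0353,-4.5470)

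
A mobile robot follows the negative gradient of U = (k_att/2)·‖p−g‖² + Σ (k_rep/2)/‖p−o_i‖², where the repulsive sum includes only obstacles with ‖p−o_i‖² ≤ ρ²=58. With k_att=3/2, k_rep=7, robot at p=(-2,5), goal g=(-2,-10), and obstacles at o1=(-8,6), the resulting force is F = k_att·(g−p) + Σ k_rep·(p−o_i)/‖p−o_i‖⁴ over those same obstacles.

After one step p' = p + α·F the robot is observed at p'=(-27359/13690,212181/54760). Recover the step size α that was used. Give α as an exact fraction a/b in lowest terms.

α = 1/20

F_att = 3/2·(g−p) = 3/2·(0,-15) = (0.0000,-22.5000)
o1: d²=37 ≤ ρ²=58; F_rep = 7·(6,-1)/37² = (0.0307,-0.0051)
F = F_att + ΣF_rep = (0.0307,-22.5051)
Δp = p'−p = (0.0015,-1.1253); α = Δx/Fx = (21/13690) / (42/1369) = 1/20
check: Δy/Fy = (-61619/54760) / (-61619/2738) = 1/20 ✓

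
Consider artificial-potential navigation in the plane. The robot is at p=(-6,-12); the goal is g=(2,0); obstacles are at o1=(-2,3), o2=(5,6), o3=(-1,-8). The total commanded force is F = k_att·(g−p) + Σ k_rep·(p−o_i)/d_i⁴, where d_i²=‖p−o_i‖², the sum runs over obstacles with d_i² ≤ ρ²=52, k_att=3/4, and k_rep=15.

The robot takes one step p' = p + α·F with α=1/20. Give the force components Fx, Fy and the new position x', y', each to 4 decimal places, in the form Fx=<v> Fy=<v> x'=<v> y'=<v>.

F_att = 3/4·(g−p) = 3/4·(8,12) = (6.0000,9.0000)
o1: d²=241 > ρ²=52 → inactive
o2: d²=445 > ρ²=52 → inactive
o3: d²=41 ≤ ρ²=52; F_rep = 15·(-5,-4)/41² = (-0.0446,-0.0357)
F = F_att + ΣF_rep = (5.9554,8.9643)
p' = p + 1/20·F = (-5.7022,-11.5518)

Fx=5.9554 Fy=8.9643 x'=-5.7022 y'=-11.5518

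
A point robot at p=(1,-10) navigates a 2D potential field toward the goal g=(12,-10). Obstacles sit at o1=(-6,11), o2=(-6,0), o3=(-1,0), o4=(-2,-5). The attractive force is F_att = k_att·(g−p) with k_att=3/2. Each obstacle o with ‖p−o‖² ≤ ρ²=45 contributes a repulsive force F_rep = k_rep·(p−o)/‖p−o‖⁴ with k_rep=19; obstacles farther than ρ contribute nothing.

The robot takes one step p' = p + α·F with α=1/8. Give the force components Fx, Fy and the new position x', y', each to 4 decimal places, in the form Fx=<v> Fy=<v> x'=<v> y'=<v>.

Fx=16.5493 Fy=-0.0822 x'=3.0687 y'=-10.0103

F_att = 3/2·(g−p) = 3/2·(11,0) = (16.5000,0.0000)
o1: d²=490 > ρ²=45 → inactive
o2: d²=149 > ρ²=45 → inactive
o3: d²=104 > ρ²=45 → inactive
o4: d²=34 ≤ ρ²=45; F_rep = 19·(3,-5)/34² = (0.0493,-0.0822)
F = F_att + ΣF_rep = (16.5493,-0.0822)
p' = p + 1/8·F = (3.0687,-10.0103)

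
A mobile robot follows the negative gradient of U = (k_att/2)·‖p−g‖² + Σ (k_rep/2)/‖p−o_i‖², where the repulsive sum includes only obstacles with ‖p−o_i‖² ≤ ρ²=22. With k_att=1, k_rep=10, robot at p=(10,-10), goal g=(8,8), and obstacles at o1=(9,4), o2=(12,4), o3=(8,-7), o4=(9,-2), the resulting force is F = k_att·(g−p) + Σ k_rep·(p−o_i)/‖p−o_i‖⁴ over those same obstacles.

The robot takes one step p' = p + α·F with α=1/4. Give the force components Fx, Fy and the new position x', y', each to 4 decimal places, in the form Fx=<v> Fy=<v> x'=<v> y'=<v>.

F_att = 1·(g−p) = 1·(-2,18) = (-2.0000,18.0000)
o1: d²=197 > ρ²=22 → inactive
o2: d²=200 > ρ²=22 → inactive
o3: d²=13 ≤ ρ²=22; F_rep = 10·(2,-3)/13² = (0.1183,-0.1775)
o4: d²=65 > ρ²=22 → inactive
F = F_att + ΣF_rep = (-1.8817,17.8225)
p' = p + 1/4·F = (9.5296,-5.5444)

Fx=-1.8817 Fy=17.8225 x'=9.5296 y'=-5.5444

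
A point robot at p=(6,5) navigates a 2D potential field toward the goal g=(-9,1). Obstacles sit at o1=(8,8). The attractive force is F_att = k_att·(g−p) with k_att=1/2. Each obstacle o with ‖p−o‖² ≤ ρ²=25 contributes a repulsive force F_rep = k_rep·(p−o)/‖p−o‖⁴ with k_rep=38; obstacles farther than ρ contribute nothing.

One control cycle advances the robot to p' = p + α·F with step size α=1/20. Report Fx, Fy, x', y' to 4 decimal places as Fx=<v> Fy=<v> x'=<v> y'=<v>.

F_att = 1/2·(g−p) = 1/2·(-15,-4) = (-7.5000,-2.0000)
o1: d²=13 ≤ ρ²=25; F_rep = 38·(-2,-3)/13² = (-0.4497,-0.6746)
F = F_att + ΣF_rep = (-7.9497,-2.6746)
p' = p + 1/20·F = (5.6025,4.8663)

Fx=-7.9497 Fy=-2.6746 x'=5.6025 y'=4.8663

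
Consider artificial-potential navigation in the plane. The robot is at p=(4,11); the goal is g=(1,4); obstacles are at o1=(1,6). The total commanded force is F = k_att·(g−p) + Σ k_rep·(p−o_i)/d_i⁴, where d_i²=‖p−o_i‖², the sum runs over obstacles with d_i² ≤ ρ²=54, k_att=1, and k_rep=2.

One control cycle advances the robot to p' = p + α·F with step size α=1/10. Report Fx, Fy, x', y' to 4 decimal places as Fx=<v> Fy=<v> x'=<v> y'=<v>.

Fx=-2.9948 Fy=-6.9913 x'=3.7005 y'=10.3009

F_att = 1·(g−p) = 1·(-3,-7) = (-3.0000,-7.0000)
o1: d²=34 ≤ ρ²=54; F_rep = 2·(3,5)/34² = (0.0052,0.0087)
F = F_att + ΣF_rep = (-2.9948,-6.9913)
p' = p + 1/10·F = (3.7005,10.3009)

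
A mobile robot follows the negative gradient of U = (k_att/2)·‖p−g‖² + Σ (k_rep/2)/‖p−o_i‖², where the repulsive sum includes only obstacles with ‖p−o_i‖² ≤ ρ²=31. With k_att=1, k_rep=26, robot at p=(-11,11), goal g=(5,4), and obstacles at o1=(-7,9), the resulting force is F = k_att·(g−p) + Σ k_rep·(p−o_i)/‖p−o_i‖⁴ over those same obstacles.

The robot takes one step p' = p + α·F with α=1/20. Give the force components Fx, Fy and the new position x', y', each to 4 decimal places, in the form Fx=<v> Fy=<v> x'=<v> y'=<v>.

Fx=15.7400 Fy=-6.8700 x'=-10.2130 y'=10.6565

F_att = 1·(g−p) = 1·(16,-7) = (16.0000,-7.0000)
o1: d²=20 ≤ ρ²=31; F_rep = 26·(-4,2)/20² = (-0.2600,0.1300)
F = F_att + ΣF_rep = (15.7400,-6.8700)
p' = p + 1/20·F = (-10.2130,10.6565)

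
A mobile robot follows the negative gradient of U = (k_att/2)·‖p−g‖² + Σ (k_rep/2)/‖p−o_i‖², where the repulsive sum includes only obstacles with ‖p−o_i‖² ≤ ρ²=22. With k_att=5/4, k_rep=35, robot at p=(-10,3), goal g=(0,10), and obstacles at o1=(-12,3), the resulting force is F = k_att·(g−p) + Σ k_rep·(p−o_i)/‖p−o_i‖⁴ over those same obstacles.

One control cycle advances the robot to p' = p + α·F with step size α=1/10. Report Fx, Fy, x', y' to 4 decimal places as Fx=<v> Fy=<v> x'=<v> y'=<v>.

Fx=16.8750 Fy=8.7500 x'=-8.3125 y'=3.8750

F_att = 5/4·(g−p) = 5/4·(10,7) = (12.5000,8.7500)
o1: d²=4 ≤ ρ²=22; F_rep = 35·(2,0)/4² = (4.3750,0.0000)
F = F_att + ΣF_rep = (16.8750,8.7500)
p' = p + 1/10·F = (-8.3125,3.8750)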